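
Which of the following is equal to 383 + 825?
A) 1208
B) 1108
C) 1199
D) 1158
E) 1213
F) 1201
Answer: A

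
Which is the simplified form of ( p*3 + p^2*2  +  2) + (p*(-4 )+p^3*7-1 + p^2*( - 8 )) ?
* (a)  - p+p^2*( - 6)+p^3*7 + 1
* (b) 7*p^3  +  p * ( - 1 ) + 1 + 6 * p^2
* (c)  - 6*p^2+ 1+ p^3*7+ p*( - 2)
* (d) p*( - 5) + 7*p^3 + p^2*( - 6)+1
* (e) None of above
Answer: a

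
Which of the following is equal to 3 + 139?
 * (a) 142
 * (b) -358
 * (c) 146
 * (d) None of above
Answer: a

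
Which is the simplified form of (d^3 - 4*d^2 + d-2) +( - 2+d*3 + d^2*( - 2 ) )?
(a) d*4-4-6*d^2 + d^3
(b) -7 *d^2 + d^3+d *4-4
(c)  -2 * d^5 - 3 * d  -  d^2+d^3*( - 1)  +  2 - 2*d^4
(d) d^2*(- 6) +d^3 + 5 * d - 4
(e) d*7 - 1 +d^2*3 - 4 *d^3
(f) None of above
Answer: a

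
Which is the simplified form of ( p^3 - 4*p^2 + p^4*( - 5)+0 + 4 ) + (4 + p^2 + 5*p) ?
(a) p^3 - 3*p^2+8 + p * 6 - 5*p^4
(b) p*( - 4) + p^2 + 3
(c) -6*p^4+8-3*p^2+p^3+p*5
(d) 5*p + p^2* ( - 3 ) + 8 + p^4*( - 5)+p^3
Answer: d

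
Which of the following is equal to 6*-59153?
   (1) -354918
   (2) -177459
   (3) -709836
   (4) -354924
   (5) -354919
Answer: 1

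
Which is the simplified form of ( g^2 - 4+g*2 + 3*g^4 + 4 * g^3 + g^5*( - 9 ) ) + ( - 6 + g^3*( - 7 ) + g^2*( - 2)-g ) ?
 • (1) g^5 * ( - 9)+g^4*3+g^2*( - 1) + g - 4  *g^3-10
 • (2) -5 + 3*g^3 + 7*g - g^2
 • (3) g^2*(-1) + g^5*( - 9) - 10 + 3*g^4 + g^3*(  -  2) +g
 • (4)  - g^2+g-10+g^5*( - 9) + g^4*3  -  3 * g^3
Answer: 4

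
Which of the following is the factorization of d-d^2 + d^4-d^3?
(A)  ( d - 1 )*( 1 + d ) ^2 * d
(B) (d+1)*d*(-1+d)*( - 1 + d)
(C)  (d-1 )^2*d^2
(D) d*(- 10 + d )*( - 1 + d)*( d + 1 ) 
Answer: B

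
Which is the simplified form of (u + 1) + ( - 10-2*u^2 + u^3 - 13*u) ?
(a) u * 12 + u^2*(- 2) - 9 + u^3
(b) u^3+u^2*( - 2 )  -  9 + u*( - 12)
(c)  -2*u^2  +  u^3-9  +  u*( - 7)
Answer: b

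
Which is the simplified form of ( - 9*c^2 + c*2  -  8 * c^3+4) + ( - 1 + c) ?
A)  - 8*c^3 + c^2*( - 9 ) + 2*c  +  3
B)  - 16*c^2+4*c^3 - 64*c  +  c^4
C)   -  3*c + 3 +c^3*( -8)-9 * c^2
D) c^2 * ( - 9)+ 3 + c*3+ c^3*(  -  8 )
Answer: D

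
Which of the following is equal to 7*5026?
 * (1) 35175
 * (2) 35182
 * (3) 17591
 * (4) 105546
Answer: 2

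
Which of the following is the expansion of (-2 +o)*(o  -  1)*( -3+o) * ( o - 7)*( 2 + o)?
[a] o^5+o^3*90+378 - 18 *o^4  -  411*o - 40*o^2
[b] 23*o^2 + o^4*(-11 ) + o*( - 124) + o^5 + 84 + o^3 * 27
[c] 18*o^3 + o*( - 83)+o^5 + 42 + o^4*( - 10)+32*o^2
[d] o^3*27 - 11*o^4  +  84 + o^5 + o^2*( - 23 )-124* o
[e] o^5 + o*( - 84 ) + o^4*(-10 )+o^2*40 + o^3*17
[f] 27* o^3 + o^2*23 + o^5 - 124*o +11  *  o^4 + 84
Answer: b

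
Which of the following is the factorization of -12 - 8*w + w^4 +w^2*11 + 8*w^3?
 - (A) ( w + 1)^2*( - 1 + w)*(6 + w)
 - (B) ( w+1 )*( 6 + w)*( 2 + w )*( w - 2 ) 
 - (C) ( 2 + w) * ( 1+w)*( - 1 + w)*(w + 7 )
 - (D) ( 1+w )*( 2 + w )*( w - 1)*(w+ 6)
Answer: D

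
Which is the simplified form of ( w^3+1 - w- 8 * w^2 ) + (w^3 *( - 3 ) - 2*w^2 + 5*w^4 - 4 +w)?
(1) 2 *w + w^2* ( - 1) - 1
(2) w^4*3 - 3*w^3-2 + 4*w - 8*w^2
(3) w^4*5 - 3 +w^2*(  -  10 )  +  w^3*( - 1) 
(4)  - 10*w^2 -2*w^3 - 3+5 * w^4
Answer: 4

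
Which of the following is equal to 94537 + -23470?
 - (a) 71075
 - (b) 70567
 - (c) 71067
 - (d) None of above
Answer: c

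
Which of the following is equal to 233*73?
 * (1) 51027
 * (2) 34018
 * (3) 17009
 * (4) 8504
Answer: 3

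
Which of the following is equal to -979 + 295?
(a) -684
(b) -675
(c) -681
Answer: a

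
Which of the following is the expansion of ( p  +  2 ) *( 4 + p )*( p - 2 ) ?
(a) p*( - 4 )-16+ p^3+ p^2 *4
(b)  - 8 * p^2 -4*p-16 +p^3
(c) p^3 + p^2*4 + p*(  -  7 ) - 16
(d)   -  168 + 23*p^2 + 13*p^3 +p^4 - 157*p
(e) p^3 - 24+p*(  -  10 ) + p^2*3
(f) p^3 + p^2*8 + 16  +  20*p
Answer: a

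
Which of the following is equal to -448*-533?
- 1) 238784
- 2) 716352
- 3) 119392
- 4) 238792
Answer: 1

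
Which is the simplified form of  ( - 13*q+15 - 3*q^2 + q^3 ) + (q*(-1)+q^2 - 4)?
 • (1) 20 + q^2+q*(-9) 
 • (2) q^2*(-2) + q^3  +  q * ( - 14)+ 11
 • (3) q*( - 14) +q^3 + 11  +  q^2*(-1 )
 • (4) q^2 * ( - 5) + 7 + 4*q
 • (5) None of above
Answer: 2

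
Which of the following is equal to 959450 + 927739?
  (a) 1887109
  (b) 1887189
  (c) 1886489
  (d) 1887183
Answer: b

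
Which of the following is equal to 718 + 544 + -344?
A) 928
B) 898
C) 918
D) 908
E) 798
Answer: C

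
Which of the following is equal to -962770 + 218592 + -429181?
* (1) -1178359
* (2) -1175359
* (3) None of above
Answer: 3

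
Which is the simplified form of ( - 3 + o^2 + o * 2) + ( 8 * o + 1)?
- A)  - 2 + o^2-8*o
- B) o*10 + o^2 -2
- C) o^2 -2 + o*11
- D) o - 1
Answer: B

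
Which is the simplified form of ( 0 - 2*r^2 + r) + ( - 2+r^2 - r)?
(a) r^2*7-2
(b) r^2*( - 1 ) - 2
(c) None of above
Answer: b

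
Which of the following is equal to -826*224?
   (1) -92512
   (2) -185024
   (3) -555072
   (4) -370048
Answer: 2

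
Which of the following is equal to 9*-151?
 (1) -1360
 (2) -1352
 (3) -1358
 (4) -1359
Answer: 4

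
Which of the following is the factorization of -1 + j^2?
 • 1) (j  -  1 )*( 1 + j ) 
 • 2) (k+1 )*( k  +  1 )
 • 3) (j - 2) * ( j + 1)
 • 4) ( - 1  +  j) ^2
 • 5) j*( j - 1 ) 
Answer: 1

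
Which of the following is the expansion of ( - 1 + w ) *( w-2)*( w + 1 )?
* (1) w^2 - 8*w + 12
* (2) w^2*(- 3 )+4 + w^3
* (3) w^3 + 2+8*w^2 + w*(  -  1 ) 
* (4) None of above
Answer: 4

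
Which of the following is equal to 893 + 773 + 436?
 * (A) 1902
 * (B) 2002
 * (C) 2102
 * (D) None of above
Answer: C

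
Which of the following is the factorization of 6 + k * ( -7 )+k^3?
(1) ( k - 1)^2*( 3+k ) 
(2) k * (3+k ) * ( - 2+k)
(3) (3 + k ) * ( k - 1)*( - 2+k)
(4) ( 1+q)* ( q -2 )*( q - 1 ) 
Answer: 3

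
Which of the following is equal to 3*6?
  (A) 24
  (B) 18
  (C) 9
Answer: B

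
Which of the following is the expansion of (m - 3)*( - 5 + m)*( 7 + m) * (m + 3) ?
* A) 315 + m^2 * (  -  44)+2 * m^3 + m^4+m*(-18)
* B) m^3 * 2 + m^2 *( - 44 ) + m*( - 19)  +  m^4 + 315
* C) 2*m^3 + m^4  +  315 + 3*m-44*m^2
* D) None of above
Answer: A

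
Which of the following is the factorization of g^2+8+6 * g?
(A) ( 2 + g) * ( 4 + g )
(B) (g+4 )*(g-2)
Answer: A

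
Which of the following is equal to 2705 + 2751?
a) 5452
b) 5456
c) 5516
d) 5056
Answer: b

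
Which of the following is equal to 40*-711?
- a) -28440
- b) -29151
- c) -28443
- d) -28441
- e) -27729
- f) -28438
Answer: a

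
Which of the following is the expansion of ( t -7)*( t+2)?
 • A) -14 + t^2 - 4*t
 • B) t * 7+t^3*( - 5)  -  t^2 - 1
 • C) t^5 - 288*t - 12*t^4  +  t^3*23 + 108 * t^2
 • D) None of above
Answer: D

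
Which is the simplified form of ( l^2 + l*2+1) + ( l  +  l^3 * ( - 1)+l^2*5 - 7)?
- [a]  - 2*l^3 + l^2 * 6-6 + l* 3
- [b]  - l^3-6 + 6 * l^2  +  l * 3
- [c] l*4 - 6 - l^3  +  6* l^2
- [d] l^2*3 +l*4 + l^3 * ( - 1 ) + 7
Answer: b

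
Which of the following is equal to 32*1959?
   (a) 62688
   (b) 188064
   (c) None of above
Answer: a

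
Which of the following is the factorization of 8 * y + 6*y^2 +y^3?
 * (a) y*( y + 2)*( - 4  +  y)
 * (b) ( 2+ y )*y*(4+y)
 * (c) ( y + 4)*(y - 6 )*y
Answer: b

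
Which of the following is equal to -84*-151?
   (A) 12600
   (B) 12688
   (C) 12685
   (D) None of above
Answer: D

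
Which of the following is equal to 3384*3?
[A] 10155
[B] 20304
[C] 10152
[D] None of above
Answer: C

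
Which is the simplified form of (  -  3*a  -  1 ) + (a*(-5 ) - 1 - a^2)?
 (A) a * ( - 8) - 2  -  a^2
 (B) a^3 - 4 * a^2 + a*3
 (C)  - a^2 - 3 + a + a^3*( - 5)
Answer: A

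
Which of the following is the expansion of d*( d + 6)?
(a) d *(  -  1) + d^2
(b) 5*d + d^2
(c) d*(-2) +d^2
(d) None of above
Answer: d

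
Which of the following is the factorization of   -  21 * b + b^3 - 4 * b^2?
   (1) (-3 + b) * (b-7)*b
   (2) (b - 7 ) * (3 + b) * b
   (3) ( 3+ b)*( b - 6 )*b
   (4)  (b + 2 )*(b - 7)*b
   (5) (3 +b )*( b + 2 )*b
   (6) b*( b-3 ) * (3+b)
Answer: 2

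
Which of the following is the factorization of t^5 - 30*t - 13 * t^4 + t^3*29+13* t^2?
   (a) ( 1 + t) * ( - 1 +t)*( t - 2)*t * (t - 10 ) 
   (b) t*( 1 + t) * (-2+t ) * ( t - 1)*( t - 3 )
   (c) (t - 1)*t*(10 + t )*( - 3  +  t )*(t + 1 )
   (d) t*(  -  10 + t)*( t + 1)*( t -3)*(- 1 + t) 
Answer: d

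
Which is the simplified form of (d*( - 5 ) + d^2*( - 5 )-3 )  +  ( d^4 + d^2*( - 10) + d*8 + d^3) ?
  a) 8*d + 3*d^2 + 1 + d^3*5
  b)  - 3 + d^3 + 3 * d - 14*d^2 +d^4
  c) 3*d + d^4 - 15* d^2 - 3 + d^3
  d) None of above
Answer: c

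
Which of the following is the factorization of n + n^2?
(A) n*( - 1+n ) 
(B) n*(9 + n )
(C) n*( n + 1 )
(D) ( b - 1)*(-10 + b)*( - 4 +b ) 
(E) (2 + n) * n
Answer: C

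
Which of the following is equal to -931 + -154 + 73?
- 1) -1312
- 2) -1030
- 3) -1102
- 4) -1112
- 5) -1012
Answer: 5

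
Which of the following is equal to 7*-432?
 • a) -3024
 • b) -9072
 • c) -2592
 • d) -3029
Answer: a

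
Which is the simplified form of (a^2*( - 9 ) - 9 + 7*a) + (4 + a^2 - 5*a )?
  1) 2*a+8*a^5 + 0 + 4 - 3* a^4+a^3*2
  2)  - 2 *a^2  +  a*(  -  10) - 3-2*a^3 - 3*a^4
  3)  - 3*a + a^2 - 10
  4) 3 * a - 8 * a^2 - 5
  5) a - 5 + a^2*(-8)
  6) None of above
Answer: 6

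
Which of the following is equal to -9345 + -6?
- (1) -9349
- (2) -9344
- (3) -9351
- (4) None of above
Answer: 3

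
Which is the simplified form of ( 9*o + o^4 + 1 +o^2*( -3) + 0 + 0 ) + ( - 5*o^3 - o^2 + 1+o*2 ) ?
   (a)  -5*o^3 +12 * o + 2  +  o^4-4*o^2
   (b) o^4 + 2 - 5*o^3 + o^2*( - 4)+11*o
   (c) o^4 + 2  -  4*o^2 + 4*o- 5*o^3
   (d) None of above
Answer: b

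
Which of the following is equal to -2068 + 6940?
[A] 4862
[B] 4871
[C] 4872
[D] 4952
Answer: C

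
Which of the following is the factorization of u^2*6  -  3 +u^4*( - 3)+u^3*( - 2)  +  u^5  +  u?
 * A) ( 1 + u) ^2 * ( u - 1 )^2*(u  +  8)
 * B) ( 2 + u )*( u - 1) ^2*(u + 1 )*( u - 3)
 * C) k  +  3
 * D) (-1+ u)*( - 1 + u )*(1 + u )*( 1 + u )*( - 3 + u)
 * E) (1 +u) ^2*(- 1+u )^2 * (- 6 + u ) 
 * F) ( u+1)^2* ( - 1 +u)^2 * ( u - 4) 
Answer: D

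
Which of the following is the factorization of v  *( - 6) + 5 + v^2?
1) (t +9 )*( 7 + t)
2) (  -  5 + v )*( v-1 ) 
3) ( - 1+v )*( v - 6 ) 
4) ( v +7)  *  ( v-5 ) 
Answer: 2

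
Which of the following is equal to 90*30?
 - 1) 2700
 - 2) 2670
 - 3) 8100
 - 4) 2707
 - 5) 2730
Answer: 1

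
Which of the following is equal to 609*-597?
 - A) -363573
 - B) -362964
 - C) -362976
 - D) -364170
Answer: A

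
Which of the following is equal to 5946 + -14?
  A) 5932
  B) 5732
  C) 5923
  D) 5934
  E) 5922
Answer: A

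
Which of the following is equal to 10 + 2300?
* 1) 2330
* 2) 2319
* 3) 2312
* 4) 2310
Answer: 4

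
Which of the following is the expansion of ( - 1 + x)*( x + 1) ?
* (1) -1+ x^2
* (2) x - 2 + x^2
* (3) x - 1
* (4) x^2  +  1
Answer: 1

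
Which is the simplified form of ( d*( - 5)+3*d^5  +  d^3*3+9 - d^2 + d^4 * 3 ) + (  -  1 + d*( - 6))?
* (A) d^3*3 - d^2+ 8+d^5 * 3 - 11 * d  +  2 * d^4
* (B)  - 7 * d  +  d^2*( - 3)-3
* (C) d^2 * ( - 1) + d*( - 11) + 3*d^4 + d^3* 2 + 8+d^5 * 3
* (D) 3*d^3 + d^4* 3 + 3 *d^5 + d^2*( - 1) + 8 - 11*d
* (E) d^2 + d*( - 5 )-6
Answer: D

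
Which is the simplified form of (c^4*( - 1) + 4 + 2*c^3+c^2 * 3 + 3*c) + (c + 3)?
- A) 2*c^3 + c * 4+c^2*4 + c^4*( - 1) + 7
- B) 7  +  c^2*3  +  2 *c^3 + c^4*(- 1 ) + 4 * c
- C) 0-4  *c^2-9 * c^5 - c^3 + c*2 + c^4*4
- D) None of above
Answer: B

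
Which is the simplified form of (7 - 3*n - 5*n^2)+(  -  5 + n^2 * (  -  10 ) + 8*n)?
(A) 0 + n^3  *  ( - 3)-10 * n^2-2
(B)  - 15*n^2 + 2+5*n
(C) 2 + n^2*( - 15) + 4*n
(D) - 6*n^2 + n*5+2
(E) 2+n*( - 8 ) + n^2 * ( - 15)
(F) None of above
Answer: B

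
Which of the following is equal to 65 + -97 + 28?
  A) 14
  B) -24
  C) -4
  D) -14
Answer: C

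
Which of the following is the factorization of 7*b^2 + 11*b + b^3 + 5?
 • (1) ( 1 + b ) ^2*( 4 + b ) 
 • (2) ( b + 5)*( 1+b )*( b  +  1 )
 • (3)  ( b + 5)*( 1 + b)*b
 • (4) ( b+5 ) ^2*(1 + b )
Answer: 2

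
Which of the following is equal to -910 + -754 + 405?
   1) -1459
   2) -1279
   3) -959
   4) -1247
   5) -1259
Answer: 5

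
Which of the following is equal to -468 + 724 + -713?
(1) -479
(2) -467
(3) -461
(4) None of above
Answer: 4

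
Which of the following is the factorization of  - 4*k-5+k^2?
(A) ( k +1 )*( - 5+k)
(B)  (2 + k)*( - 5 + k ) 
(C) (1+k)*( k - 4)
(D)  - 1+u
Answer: A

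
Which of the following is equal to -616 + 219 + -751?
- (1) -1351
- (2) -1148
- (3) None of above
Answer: 2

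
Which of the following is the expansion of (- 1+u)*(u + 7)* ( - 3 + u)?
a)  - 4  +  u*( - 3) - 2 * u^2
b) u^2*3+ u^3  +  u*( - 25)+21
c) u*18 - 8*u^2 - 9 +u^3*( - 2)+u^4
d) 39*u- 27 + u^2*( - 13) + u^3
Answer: b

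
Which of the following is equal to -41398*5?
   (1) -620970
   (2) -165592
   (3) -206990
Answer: 3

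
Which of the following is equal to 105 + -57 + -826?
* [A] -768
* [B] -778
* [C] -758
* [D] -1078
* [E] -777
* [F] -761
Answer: B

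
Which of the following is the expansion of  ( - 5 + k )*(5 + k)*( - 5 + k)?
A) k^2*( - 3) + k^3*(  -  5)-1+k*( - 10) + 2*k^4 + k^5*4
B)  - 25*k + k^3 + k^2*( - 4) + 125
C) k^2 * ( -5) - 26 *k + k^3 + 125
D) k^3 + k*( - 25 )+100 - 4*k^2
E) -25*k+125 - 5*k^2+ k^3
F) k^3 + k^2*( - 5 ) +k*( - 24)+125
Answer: E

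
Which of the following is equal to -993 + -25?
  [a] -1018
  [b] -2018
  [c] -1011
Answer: a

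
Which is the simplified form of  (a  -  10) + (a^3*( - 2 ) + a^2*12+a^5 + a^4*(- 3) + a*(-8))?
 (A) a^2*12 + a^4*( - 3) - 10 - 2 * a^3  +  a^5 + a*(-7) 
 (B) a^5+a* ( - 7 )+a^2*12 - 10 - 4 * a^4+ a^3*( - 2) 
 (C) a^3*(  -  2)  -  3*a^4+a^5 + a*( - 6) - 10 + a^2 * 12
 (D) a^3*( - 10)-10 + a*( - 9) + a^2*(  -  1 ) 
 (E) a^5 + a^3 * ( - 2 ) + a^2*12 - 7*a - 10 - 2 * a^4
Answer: A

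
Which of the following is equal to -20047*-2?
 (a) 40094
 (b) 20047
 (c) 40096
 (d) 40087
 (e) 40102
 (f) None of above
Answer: a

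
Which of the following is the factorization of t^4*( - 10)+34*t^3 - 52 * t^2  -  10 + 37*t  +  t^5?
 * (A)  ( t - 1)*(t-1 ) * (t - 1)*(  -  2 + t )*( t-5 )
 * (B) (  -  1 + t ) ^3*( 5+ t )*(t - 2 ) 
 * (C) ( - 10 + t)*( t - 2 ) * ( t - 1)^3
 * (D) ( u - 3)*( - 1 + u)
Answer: A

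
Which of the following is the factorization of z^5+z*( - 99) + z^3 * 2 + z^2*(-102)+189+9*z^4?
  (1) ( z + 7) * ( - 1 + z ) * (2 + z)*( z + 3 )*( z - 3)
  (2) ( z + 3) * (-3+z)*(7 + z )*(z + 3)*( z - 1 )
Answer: 2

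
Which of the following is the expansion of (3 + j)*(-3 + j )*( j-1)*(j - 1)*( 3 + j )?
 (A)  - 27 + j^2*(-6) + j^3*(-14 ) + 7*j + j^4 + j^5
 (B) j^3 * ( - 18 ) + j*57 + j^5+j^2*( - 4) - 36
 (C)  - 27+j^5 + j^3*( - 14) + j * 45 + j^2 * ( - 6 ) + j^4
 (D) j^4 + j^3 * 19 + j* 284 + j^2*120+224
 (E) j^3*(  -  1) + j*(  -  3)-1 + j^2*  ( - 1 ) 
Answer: C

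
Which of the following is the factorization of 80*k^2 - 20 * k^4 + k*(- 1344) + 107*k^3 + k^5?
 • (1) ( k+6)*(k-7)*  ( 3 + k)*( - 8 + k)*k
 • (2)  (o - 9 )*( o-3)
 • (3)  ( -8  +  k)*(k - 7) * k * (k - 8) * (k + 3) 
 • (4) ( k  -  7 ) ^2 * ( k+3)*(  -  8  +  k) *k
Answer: 3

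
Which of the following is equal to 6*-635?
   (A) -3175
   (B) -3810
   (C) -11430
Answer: B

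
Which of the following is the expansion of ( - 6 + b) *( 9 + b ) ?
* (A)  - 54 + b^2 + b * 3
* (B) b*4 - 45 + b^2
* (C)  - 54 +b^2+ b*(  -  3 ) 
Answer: A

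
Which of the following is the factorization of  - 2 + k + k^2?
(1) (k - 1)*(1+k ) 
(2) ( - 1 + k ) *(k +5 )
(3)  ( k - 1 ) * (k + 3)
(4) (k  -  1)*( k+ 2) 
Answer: 4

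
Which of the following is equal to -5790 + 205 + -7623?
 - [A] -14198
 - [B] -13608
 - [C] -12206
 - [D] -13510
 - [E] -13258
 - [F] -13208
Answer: F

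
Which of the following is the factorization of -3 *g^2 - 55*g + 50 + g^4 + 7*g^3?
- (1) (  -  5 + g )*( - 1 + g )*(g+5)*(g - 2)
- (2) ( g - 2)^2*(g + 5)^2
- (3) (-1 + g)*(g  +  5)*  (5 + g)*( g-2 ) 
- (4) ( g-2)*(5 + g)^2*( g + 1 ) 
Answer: 3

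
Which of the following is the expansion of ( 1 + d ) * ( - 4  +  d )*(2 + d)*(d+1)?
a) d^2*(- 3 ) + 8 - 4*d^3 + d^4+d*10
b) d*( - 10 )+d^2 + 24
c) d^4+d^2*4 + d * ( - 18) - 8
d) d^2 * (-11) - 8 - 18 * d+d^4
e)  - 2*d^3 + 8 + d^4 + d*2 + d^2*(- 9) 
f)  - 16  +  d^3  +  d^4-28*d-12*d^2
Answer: d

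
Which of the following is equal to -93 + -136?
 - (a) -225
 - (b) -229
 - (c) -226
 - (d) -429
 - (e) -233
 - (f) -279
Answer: b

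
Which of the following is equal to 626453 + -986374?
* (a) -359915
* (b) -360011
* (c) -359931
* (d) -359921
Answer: d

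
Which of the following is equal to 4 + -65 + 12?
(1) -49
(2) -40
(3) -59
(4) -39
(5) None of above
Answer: 1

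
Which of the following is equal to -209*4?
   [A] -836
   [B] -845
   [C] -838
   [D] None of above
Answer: A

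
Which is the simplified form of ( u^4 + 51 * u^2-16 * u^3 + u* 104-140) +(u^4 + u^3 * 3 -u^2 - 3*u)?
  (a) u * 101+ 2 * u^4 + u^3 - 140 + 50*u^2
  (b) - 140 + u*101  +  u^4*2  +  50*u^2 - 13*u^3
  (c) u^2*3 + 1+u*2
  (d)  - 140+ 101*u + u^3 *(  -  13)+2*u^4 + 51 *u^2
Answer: b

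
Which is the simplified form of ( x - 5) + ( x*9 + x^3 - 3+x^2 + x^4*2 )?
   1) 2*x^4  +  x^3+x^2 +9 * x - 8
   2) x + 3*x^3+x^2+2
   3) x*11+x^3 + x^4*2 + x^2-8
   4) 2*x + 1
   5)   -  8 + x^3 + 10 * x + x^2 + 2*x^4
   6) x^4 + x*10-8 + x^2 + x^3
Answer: 5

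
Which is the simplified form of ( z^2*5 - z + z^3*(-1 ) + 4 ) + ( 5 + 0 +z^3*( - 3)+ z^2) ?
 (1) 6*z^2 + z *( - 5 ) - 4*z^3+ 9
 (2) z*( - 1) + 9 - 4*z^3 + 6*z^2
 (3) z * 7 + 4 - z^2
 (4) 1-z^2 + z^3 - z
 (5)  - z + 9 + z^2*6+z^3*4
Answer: 2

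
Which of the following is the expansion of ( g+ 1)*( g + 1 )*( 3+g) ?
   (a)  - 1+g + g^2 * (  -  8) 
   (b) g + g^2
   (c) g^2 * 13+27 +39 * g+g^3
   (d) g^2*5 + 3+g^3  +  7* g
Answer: d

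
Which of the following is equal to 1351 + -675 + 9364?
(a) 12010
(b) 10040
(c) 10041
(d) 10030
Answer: b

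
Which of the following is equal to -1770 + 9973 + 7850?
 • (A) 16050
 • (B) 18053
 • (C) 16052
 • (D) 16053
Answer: D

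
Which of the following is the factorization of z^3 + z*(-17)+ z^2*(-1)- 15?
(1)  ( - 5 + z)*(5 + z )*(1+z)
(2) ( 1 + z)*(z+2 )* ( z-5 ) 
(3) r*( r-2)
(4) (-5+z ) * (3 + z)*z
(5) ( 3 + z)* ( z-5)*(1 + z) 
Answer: 5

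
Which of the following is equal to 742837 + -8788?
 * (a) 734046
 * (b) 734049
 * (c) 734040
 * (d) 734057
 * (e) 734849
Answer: b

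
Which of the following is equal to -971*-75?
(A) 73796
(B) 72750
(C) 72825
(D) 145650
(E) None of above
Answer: C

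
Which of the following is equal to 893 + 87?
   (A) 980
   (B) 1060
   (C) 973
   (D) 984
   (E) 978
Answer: A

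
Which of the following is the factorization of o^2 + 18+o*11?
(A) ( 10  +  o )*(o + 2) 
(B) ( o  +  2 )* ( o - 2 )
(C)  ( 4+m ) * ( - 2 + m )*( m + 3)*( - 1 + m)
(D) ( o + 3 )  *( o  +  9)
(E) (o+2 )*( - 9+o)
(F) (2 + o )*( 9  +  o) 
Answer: F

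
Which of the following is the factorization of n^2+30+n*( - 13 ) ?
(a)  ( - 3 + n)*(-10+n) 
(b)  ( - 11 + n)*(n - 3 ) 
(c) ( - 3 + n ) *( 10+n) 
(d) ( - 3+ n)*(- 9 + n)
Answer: a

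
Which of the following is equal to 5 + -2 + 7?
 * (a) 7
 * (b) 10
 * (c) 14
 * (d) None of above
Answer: b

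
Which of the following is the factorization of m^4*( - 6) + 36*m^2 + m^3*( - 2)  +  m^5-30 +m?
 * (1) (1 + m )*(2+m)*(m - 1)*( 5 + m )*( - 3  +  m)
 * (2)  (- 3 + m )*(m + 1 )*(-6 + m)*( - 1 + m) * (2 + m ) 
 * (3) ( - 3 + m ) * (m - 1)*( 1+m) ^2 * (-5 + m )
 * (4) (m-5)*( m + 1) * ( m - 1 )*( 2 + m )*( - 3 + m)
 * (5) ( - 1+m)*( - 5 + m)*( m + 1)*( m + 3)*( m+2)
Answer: 4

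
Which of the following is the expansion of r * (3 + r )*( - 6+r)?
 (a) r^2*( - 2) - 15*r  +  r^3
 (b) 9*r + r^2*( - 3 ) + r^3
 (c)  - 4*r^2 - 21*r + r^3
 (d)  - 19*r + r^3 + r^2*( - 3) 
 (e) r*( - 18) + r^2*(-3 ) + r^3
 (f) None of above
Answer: e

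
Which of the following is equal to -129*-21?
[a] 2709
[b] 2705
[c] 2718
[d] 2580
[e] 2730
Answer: a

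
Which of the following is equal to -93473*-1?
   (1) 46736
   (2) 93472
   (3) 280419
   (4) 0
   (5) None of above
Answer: 5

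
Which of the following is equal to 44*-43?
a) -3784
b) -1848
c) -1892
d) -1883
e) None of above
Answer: c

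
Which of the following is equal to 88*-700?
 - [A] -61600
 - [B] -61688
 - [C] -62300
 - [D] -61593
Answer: A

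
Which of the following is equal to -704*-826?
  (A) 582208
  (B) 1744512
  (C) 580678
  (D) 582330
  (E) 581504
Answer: E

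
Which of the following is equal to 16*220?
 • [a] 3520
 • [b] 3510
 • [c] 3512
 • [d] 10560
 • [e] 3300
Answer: a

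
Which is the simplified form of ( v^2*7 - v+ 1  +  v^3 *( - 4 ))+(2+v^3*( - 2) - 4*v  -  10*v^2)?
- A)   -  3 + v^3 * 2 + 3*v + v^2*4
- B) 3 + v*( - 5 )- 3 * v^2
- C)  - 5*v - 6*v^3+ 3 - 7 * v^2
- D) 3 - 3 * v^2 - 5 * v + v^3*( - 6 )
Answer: D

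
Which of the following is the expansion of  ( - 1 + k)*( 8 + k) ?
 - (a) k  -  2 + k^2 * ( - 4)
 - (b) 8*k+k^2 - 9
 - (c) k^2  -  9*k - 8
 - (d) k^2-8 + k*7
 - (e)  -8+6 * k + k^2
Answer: d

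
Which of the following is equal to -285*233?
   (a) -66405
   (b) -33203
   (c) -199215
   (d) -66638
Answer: a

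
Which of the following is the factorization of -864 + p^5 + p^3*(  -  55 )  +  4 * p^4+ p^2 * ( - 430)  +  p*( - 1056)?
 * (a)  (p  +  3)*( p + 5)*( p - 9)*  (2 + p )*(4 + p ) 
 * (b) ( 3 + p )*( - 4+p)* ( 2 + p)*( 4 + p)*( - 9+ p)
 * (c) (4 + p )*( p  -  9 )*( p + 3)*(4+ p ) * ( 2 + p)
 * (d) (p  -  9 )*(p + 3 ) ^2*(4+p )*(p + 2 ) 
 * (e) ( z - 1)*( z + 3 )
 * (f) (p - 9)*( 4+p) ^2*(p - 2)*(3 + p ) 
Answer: c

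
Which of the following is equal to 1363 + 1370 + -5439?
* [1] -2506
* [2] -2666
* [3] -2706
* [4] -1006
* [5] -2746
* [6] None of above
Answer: 3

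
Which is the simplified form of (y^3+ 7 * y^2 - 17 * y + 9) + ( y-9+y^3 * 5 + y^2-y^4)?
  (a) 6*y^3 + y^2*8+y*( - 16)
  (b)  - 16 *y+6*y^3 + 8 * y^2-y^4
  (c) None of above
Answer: b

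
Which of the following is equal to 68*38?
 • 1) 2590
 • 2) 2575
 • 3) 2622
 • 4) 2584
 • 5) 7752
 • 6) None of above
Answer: 4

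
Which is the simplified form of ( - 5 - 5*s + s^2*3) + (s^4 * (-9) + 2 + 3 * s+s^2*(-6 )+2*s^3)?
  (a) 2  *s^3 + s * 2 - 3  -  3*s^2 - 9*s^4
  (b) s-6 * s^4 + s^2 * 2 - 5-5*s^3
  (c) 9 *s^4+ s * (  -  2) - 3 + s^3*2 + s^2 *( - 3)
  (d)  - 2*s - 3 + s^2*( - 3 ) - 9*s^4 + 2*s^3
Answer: d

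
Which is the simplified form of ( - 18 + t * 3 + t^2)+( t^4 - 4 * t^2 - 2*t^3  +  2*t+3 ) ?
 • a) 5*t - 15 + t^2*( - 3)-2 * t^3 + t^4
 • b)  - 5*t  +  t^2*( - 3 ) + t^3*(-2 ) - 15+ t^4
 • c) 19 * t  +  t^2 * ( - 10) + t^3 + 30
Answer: a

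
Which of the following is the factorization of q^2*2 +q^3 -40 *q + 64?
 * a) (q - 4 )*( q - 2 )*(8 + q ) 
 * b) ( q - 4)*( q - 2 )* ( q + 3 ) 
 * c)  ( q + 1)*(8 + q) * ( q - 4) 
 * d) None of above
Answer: a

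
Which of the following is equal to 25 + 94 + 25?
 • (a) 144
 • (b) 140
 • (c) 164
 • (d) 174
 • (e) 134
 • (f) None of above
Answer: a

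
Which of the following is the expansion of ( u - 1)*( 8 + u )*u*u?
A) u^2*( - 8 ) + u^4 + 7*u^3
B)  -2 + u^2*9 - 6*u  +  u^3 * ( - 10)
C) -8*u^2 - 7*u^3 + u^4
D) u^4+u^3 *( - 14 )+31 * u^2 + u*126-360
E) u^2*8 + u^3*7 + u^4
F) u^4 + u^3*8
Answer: A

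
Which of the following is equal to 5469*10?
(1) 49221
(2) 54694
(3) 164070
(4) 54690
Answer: 4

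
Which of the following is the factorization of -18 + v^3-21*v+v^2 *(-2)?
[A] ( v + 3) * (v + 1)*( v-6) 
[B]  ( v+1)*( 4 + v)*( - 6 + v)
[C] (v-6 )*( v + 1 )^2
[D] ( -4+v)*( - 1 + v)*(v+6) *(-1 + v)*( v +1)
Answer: A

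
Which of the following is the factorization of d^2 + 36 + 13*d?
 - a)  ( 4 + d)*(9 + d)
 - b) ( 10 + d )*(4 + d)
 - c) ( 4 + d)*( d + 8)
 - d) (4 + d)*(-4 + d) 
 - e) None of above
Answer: a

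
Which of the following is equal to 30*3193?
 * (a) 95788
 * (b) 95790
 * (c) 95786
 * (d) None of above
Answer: b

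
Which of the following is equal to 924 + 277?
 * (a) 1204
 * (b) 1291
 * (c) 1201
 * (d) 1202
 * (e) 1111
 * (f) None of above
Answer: c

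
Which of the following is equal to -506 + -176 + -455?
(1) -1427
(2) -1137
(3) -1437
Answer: 2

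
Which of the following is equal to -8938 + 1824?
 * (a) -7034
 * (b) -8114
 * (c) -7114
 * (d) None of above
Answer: c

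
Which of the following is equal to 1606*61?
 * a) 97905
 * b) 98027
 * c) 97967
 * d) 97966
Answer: d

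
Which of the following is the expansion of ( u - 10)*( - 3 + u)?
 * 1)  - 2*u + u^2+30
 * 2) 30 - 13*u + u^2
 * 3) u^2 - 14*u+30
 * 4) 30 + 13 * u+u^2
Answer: 2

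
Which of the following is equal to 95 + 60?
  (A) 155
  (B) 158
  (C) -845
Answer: A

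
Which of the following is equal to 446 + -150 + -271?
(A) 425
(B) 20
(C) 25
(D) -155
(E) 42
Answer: C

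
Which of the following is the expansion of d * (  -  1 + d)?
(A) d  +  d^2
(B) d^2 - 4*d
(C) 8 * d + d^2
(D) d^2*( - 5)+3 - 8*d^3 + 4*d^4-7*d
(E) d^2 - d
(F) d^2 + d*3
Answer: E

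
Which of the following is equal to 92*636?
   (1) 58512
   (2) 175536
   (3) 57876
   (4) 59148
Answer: 1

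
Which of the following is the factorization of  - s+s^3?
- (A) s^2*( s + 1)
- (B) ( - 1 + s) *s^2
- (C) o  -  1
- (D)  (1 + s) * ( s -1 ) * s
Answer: D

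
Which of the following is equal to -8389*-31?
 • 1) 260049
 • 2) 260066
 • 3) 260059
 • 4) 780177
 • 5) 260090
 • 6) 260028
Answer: 3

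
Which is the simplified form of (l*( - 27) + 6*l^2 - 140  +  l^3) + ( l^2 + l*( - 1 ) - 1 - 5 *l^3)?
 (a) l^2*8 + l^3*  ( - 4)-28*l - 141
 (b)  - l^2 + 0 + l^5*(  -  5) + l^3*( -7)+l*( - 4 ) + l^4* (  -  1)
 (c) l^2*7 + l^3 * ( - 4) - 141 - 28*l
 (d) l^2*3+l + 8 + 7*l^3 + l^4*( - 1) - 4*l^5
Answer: c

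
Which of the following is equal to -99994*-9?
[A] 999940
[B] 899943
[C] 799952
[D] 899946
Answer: D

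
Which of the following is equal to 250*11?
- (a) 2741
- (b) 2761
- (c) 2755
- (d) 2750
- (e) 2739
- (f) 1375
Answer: d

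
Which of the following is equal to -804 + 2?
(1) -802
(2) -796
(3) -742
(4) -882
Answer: 1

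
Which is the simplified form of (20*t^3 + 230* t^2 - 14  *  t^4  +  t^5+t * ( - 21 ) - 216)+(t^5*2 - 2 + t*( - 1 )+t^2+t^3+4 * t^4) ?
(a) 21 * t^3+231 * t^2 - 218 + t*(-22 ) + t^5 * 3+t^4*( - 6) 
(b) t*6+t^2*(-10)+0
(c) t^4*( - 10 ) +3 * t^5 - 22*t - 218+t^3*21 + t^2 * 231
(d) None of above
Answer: c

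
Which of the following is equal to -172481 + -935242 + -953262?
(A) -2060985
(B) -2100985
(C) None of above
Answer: A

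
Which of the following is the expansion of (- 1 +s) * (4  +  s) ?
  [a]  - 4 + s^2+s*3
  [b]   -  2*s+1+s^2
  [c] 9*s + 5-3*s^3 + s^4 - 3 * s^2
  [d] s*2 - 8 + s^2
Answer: a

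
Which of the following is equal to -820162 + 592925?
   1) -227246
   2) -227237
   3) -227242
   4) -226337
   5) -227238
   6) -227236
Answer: 2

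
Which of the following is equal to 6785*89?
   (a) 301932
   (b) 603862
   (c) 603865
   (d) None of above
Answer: c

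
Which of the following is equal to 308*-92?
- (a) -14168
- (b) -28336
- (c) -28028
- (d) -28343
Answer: b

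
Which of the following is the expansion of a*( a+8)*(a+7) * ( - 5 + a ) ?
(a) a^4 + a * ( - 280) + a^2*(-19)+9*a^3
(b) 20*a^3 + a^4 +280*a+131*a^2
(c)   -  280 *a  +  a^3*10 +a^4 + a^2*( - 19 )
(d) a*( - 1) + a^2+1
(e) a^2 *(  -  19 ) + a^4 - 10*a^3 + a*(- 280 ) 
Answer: c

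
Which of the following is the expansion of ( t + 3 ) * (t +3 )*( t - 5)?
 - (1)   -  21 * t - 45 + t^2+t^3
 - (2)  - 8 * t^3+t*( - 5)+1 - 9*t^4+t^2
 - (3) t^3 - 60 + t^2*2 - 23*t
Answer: 1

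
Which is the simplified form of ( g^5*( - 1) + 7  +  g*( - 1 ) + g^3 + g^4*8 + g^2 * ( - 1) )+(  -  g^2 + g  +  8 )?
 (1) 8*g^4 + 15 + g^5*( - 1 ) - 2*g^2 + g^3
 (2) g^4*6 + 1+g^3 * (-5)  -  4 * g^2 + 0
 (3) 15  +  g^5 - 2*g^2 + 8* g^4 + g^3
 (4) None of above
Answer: 1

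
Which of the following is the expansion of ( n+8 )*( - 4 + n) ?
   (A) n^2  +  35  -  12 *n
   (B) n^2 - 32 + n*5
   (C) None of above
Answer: C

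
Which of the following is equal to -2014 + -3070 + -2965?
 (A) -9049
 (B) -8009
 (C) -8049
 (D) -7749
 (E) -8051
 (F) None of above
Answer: C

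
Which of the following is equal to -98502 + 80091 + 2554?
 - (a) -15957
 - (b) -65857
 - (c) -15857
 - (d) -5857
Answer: c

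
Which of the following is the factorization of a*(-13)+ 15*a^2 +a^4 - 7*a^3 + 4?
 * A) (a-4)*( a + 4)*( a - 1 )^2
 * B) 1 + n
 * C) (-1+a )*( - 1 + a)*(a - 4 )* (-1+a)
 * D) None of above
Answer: C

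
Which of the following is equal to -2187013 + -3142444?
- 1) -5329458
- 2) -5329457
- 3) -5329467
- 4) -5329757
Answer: 2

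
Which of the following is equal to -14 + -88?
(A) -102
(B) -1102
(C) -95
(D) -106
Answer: A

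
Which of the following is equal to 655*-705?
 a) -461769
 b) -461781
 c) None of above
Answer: c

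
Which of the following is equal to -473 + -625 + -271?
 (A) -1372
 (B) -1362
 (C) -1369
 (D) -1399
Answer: C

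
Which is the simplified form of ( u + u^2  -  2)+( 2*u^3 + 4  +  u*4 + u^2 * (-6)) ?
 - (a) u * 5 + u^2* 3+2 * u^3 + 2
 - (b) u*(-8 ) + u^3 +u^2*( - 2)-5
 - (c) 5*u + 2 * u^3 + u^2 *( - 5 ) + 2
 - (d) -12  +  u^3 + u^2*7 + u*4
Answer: c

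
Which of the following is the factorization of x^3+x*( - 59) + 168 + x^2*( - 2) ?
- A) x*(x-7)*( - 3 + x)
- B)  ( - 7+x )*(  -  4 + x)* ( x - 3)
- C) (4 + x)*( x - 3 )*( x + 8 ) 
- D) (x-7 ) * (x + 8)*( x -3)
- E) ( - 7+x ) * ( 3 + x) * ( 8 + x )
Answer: D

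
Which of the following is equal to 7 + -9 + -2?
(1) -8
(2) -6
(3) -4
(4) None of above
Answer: 3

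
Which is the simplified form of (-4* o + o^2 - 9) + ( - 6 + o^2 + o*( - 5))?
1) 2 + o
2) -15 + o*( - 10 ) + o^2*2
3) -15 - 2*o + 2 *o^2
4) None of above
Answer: 4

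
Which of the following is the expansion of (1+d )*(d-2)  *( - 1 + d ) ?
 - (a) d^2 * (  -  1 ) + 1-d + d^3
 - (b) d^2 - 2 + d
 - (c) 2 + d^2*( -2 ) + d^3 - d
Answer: c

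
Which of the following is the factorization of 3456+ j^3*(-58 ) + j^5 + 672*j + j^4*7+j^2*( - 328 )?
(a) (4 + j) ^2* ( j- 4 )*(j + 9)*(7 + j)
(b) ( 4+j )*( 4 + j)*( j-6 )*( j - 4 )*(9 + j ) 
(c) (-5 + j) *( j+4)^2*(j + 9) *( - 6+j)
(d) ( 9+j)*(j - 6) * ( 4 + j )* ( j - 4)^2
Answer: b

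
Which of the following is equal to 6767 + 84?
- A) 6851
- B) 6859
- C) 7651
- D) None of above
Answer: A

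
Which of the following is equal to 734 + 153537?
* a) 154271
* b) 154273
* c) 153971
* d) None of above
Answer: a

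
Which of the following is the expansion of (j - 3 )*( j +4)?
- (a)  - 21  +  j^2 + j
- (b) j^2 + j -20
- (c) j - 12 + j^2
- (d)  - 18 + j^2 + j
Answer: c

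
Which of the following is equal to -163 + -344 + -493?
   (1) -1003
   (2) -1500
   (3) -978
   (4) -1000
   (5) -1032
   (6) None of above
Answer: 4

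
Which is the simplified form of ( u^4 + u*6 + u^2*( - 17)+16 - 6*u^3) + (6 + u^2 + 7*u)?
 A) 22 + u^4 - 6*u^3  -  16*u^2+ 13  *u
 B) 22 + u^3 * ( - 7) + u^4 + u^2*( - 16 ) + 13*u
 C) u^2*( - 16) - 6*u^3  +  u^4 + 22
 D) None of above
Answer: A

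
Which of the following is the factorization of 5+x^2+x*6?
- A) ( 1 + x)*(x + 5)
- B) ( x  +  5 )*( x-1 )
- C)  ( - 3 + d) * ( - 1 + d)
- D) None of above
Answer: A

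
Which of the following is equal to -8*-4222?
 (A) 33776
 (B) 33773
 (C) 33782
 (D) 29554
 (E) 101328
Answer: A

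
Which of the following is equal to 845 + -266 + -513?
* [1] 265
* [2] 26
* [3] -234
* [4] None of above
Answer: 4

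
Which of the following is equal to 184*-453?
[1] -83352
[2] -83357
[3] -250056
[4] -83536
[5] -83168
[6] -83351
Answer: 1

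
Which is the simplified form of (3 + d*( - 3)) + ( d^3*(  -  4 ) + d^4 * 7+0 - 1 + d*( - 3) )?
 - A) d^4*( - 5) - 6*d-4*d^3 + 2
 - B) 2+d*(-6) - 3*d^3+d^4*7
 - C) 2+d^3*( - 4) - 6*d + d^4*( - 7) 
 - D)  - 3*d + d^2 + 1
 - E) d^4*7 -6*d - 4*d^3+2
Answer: E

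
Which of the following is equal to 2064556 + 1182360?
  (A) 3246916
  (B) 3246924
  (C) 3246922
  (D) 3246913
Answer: A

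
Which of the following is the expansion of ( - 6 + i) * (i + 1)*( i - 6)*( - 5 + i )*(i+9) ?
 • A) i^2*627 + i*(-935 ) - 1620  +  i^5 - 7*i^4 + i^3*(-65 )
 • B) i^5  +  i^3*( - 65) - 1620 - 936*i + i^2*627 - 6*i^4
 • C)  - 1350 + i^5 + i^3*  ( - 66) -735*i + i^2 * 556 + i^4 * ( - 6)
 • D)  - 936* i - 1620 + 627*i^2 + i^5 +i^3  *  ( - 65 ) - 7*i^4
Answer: D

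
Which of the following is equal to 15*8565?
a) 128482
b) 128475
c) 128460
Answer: b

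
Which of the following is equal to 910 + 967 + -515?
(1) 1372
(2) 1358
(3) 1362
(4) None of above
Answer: 3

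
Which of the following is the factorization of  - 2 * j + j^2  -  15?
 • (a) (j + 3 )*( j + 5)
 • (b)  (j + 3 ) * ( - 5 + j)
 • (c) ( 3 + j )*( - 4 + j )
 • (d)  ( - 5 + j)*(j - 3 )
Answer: b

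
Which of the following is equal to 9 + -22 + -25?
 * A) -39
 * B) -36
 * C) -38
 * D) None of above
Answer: C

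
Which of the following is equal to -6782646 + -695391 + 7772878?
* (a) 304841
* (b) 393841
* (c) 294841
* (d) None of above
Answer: c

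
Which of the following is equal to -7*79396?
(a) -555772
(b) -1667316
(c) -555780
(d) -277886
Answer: a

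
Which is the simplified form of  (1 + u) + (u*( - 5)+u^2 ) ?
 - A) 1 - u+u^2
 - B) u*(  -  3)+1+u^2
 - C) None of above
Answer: C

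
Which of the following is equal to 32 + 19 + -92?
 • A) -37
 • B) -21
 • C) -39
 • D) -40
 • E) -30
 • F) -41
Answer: F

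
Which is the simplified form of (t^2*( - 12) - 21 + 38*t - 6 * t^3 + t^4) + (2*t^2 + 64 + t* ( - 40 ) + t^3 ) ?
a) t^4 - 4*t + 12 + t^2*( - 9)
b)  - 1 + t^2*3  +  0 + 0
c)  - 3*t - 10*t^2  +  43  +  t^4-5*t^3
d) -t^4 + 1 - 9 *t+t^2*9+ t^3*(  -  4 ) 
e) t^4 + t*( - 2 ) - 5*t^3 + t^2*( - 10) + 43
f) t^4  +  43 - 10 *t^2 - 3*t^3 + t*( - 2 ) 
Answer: e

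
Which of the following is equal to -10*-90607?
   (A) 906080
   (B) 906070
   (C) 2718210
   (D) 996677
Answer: B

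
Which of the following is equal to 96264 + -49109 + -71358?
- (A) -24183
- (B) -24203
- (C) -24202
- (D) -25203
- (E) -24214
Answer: B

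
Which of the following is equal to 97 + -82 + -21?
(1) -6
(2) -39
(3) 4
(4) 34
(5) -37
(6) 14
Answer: 1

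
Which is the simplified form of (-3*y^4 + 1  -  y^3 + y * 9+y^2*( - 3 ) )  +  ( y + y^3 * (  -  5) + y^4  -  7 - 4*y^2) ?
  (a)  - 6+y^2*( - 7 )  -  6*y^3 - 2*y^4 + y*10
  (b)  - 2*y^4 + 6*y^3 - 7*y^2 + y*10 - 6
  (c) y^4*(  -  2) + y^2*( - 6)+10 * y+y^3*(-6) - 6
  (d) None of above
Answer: a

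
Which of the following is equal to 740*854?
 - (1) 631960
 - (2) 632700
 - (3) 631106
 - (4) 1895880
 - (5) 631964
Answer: 1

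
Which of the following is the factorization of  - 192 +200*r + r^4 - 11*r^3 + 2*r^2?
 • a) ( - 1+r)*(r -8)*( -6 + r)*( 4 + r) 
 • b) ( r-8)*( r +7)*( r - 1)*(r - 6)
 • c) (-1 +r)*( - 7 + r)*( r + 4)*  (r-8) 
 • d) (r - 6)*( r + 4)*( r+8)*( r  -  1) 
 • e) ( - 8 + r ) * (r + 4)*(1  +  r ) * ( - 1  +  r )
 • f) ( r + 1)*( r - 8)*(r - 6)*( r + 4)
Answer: a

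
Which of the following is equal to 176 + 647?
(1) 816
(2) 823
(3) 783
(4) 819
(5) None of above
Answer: 2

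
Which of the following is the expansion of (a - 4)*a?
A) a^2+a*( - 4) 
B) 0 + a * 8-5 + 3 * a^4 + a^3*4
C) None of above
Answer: A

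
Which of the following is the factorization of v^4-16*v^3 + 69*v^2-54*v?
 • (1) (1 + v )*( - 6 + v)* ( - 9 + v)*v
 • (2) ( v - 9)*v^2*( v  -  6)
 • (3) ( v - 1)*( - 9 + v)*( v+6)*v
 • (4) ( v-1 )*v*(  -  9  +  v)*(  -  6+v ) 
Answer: 4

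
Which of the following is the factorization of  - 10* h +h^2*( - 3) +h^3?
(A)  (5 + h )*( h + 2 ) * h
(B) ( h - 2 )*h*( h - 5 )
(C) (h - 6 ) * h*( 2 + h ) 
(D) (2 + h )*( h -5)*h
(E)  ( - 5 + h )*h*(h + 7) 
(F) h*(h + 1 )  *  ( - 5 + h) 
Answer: D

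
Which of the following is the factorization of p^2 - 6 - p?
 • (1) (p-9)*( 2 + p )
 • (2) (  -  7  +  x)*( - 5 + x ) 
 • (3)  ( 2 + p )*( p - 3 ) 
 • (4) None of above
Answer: 3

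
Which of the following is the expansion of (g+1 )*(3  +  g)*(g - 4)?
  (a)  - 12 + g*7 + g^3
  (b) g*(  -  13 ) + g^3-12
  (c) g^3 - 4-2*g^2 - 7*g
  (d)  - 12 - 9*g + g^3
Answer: b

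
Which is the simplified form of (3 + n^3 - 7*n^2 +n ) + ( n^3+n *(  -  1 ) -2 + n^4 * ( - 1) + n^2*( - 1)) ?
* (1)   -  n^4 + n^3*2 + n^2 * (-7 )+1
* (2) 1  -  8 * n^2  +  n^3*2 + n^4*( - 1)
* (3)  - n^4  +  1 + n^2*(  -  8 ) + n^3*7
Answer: 2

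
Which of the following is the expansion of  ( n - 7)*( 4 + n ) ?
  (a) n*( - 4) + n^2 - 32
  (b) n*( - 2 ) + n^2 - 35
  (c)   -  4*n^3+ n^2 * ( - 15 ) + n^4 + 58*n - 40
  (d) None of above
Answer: d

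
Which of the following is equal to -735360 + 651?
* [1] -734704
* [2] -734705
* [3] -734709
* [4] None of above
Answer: 3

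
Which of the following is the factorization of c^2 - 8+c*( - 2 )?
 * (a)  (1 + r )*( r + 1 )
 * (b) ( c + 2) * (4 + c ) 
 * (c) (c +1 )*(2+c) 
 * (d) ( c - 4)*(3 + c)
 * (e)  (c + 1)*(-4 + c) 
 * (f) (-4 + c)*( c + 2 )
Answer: f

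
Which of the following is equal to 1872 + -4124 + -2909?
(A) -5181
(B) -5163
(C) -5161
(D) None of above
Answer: C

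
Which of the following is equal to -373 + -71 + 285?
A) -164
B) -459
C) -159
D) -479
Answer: C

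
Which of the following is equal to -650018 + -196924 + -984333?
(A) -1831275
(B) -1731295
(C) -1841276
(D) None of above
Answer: A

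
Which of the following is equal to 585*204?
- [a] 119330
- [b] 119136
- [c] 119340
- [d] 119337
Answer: c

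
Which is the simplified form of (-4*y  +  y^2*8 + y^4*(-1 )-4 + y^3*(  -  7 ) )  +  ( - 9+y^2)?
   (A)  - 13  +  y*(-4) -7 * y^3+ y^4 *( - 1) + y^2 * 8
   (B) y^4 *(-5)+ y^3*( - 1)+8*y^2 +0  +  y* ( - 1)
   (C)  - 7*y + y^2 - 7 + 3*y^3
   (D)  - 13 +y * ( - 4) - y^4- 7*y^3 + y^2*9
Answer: D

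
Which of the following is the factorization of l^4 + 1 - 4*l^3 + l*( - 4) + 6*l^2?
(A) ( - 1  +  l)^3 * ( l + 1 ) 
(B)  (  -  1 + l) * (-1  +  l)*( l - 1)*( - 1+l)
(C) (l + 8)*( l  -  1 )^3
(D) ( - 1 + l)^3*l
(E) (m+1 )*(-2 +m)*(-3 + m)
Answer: B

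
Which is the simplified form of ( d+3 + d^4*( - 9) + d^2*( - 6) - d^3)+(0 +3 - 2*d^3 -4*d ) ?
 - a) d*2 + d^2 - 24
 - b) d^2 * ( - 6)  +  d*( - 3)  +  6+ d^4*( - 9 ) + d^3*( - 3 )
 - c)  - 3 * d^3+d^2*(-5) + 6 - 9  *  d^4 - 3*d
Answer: b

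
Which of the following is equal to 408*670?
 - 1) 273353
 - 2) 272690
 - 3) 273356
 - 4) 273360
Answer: 4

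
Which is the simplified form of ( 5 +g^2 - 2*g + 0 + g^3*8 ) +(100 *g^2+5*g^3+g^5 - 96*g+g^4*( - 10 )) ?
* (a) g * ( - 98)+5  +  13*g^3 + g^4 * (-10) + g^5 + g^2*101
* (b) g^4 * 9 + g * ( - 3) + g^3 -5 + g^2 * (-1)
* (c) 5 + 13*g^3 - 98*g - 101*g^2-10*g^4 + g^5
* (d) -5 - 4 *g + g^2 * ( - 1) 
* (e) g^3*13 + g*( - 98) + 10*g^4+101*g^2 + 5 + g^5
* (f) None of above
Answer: a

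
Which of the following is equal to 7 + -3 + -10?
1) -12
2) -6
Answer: 2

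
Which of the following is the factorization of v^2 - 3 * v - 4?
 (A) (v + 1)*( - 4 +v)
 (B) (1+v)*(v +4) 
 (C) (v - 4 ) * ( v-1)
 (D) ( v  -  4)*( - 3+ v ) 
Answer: A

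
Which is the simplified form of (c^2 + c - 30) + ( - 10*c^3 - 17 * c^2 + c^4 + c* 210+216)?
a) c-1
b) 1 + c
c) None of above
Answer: c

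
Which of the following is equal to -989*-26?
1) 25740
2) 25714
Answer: 2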